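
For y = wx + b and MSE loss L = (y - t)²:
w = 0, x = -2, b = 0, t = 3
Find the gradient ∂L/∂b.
∂L/∂b = -6

y = wx + b = (0)(-2) + 0 = 0
∂L/∂y = 2(y - t) = 2(0 - 3) = -6
∂y/∂b = 1
∂L/∂b = ∂L/∂y · ∂y/∂b = -6 × 1 = -6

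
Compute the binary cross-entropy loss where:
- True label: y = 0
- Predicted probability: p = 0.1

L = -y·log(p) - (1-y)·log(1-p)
L = 0.1054

L = -0·log(0.1) - 1·log(0.9) = -log(0.9) = 0.1054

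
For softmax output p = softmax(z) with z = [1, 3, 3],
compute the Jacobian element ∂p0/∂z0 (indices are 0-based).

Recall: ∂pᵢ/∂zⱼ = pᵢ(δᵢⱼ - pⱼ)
∂p0/∂z0 = 0.05936

p = softmax(z) = [0.06338, 0.4683, 0.4683]
p0 = 0.06338

∂p0/∂z0 = p0(1 - p0) = 0.06338 × (1 - 0.06338) = 0.05936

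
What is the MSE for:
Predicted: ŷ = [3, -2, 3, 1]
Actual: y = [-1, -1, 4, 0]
MSE = 4.75

MSE = (1/4)((3--1)² + (-2--1)² + (3-4)² + (1-0)²) = (1/4)(16 + 1 + 1 + 1) = 4.75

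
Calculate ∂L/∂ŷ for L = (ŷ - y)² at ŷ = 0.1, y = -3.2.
∂L/∂ŷ = 6.6

∂L/∂ŷ = 2(ŷ - y) = 2(0.1 - -3.2) = 2(3.3) = 6.6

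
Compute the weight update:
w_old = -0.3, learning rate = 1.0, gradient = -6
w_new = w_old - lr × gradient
w_new = 5.7

w_new = w - η·∂L/∂w = -0.3 - 1.0×(-6) = -0.3 - (-6) = 5.7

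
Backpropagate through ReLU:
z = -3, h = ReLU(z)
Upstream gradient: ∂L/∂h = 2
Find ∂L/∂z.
∂L/∂z = 0

h = ReLU(-3) = 0
Since z < 0: ∂h/∂z = 0
∂L/∂z = ∂L/∂h · ∂h/∂z = 2 × 0 = 0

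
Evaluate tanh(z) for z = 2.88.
0.9937

tanh(2.88) = (e^(2.88) - e^(-2.88))/(e^(2.88) + e^(-2.88)) = 0.9937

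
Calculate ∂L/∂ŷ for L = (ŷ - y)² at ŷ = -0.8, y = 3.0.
∂L/∂ŷ = -7.6

∂L/∂ŷ = 2(ŷ - y) = 2(-0.8 - 3.0) = 2(-3.8) = -7.6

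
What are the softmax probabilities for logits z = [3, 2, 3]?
p = [0.4223, 0.1554, 0.4223]

exp(z) = [20.09, 7.389, 20.09]
Sum = 47.56
p = [0.4223, 0.1554, 0.4223]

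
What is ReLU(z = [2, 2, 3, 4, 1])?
h = [2, 2, 3, 4, 1]

ReLU applied element-wise: max(0,2)=2, max(0,2)=2, max(0,3)=3, max(0,4)=4, max(0,1)=1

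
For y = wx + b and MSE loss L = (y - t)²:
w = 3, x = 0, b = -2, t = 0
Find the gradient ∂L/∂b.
∂L/∂b = -4

y = wx + b = (3)(0) + -2 = -2
∂L/∂y = 2(y - t) = 2(-2 - 0) = -4
∂y/∂b = 1
∂L/∂b = ∂L/∂y · ∂y/∂b = -4 × 1 = -4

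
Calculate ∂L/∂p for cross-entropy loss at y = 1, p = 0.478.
∂L/∂p = -2.092

∂L/∂p = -y/p + (1-y)/(1-p) = -1/0.478 + 0 = -2.092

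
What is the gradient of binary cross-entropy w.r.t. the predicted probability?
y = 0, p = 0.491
∂L/∂p = 1.965

∂L/∂p = -y/p + (1-y)/(1-p) = 0 + 1/0.509 = 1.965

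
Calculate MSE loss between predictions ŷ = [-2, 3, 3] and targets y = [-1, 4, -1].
MSE = 6

MSE = (1/3)((-2--1)² + (3-4)² + (3--1)²) = (1/3)(1 + 1 + 16) = 6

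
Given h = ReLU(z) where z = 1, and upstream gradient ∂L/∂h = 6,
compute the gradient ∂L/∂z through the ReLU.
∂L/∂z = 6

h = ReLU(1) = 1
Since z > 0: ∂h/∂z = 1
∂L/∂z = ∂L/∂h · ∂h/∂z = 6 × 1 = 6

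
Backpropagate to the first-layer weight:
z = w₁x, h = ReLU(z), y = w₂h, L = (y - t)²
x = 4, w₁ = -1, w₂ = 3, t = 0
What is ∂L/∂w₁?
∂L/∂w₁ = 0

Forward pass:
z = w₁x = -1×4 = -4
h = ReLU(-4) = 0
y = w₂h = 3×0 = 0

Backward pass:
∂L/∂y = 2(y - t) = 2(0 - 0) = 0
∂y/∂h = w₂ = 3
∂h/∂z = 0 (ReLU derivative)
∂z/∂w₁ = x = 4

∂L/∂w₁ = 0 × 3 × 0 × 4 = 0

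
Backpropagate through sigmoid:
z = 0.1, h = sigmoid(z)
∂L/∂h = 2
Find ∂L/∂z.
∂L/∂z = 0.4988

σ(0.1) = 0.525
σ'(0.1) = σ(0.1)(1 - σ(0.1)) = 0.525 × 0.475 = 0.2494
∂L/∂z = ∂L/∂h · σ'(z) = 2 × 0.2494 = 0.4988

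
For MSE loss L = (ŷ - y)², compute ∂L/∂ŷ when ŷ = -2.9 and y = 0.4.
∂L/∂ŷ = -6.6

∂L/∂ŷ = 2(ŷ - y) = 2(-2.9 - 0.4) = 2(-3.3) = -6.6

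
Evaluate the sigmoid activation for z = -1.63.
0.1638

sigmoid(-1.63) = 1/(1 + e^(1.63)) = 1/(1 + 5.104) = 0.1638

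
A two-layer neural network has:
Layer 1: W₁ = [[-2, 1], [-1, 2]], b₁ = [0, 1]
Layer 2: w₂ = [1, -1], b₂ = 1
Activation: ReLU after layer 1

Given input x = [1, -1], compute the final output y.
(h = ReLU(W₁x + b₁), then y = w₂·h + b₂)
y = 1

Layer 1 pre-activation: z₁ = [-3, -2]
After ReLU: h = [0, 0]
Layer 2 output: y = 1×0 + -1×0 + 1 = 1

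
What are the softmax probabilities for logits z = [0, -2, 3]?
p = [0.0471, 0.0064, 0.9465]

exp(z) = [1, 0.1353, 20.09]
Sum = 21.22
p = [0.0471, 0.0064, 0.9465]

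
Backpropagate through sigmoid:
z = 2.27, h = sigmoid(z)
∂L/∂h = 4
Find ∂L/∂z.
∂L/∂z = 0.3395

σ(2.27) = 0.9064
σ'(2.27) = σ(2.27)(1 - σ(2.27)) = 0.9064 × 0.09364 = 0.08487
∂L/∂z = ∂L/∂h · σ'(z) = 4 × 0.08487 = 0.3395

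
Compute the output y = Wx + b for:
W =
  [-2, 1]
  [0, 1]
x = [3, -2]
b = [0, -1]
y = [-8, -3]

Wx = [-2×3 + 1×-2, 0×3 + 1×-2]
   = [-8, -2]
y = Wx + b = [-8 + 0, -2 + -1] = [-8, -3]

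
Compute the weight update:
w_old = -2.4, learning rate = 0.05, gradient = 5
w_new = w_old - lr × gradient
w_new = -2.65

w_new = w - η·∂L/∂w = -2.4 - 0.05×(5) = -2.4 - (0.25) = -2.65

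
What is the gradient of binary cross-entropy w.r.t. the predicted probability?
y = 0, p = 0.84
∂L/∂p = 6.25

∂L/∂p = -y/p + (1-y)/(1-p) = 0 + 1/0.16 = 6.25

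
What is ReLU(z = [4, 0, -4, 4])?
h = [4, 0, 0, 4]

ReLU applied element-wise: max(0,4)=4, max(0,0)=0, max(0,-4)=0, max(0,4)=4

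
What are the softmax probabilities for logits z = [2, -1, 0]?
p = [0.8438, 0.042, 0.1142]

exp(z) = [7.389, 0.3679, 1]
Sum = 8.757
p = [0.8438, 0.042, 0.1142]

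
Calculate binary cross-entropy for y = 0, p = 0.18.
L = 0.1985

L = -0·log(0.18) - 1·log(0.82) = -log(0.82) = 0.1985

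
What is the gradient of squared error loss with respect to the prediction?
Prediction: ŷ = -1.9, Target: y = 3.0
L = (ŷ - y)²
∂L/∂ŷ = -9.8

∂L/∂ŷ = 2(ŷ - y) = 2(-1.9 - 3.0) = 2(-4.9) = -9.8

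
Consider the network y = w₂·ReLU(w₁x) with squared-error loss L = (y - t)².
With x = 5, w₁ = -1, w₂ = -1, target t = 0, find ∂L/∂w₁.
∂L/∂w₁ = 0

Forward pass:
z = w₁x = -1×5 = -5
h = ReLU(-5) = 0
y = w₂h = -1×0 = 0

Backward pass:
∂L/∂y = 2(y - t) = 2(0 - 0) = 0
∂y/∂h = w₂ = -1
∂h/∂z = 0 (ReLU derivative)
∂z/∂w₁ = x = 5

∂L/∂w₁ = 0 × -1 × 0 × 5 = 0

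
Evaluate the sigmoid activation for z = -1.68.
0.1571

sigmoid(-1.68) = 1/(1 + e^(1.68)) = 1/(1 + 5.366) = 0.1571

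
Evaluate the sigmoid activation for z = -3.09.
0.04352

sigmoid(-3.09) = 1/(1 + e^(3.09)) = 1/(1 + 21.98) = 0.04352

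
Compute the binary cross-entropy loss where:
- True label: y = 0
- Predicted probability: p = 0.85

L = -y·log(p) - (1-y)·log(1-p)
L = 1.897

L = -0·log(0.85) - 1·log(0.15) = -log(0.15) = 1.897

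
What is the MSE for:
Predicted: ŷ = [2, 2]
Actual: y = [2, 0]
MSE = 2

MSE = (1/2)((2-2)² + (2-0)²) = (1/2)(0 + 4) = 2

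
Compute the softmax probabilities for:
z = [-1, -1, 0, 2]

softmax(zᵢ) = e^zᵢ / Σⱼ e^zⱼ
p = [0.0403, 0.0403, 0.1096, 0.8098]

exp(z) = [0.3679, 0.3679, 1, 7.389]
Sum = 9.125
p = [0.0403, 0.0403, 0.1096, 0.8098]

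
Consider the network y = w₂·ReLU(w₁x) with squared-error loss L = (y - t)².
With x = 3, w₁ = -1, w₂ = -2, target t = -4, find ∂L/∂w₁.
∂L/∂w₁ = 0

Forward pass:
z = w₁x = -1×3 = -3
h = ReLU(-3) = 0
y = w₂h = -2×0 = 0

Backward pass:
∂L/∂y = 2(y - t) = 2(0 - -4) = 8
∂y/∂h = w₂ = -2
∂h/∂z = 0 (ReLU derivative)
∂z/∂w₁ = x = 3

∂L/∂w₁ = 8 × -2 × 0 × 3 = 0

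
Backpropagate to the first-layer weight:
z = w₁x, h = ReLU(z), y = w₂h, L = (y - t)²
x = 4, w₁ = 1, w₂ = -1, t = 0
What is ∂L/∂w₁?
∂L/∂w₁ = 32

Forward pass:
z = w₁x = 1×4 = 4
h = ReLU(4) = 4
y = w₂h = -1×4 = -4

Backward pass:
∂L/∂y = 2(y - t) = 2(-4 - 0) = -8
∂y/∂h = w₂ = -1
∂h/∂z = 1 (ReLU derivative)
∂z/∂w₁ = x = 4

∂L/∂w₁ = -8 × -1 × 1 × 4 = 32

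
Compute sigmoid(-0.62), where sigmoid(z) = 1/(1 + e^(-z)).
0.3498

sigmoid(-0.62) = 1/(1 + e^(0.62)) = 1/(1 + 1.859) = 0.3498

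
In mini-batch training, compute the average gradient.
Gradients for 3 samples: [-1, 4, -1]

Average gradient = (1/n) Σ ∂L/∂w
Average gradient = 0.6667

Average = (1/3)(-1 + 4 + -1) = 2/3 = 0.6667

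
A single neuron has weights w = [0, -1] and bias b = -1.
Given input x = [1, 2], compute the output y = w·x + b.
y = -3

y = (0)(1) + (-1)(2) + -1 = -3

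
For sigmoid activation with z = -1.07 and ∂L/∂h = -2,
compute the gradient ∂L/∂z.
∂L/∂z = -0.3803

σ(-1.07) = 0.2554
σ'(-1.07) = σ(-1.07)(1 - σ(-1.07)) = 0.2554 × 0.7446 = 0.1902
∂L/∂z = ∂L/∂h · σ'(z) = -2 × 0.1902 = -0.3803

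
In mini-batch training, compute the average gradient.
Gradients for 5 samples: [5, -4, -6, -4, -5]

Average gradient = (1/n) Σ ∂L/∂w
Average gradient = -2.8

Average = (1/5)(5 + -4 + -6 + -4 + -5) = -14/5 = -2.8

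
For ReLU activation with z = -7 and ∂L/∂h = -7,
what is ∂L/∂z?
∂L/∂z = 0

h = ReLU(-7) = 0
Since z < 0: ∂h/∂z = 0
∂L/∂z = ∂L/∂h · ∂h/∂z = -7 × 0 = 0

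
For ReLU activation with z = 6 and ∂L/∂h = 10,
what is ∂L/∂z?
∂L/∂z = 10

h = ReLU(6) = 6
Since z > 0: ∂h/∂z = 1
∂L/∂z = ∂L/∂h · ∂h/∂z = 10 × 1 = 10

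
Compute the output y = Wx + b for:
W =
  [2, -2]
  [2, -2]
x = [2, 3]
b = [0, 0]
y = [-2, -2]

Wx = [2×2 + -2×3, 2×2 + -2×3]
   = [-2, -2]
y = Wx + b = [-2 + 0, -2 + 0] = [-2, -2]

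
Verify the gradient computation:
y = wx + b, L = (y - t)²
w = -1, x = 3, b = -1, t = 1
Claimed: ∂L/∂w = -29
Incorrect

y = (-1)(3) + -1 = -4
∂L/∂y = 2(y - t) = 2(-4 - 1) = -10
∂y/∂w = x = 3
∂L/∂w = -10 × 3 = -30

Claimed value: -29
Incorrect: The correct gradient is -30.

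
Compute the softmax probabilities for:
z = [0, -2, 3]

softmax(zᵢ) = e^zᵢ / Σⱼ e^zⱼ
p = [0.0471, 0.0064, 0.9465]

exp(z) = [1, 0.1353, 20.09]
Sum = 21.22
p = [0.0471, 0.0064, 0.9465]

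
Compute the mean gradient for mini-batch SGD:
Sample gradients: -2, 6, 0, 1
Average gradient = 1.25

Average = (1/4)(-2 + 6 + 0 + 1) = 5/4 = 1.25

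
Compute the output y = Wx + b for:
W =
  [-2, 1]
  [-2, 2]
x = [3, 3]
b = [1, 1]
y = [-2, 1]

Wx = [-2×3 + 1×3, -2×3 + 2×3]
   = [-3, 0]
y = Wx + b = [-3 + 1, 0 + 1] = [-2, 1]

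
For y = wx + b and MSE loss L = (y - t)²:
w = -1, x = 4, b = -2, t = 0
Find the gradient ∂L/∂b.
∂L/∂b = -12

y = wx + b = (-1)(4) + -2 = -6
∂L/∂y = 2(y - t) = 2(-6 - 0) = -12
∂y/∂b = 1
∂L/∂b = ∂L/∂y · ∂y/∂b = -12 × 1 = -12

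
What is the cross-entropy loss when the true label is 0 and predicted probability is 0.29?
L = 0.3425

L = -0·log(0.29) - 1·log(0.71) = -log(0.71) = 0.3425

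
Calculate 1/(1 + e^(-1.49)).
0.8161

sigmoid(1.49) = 1/(1 + e^(-1.49)) = 1/(1 + 0.2254) = 0.8161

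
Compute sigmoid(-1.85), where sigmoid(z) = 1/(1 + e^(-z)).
0.1359

sigmoid(-1.85) = 1/(1 + e^(1.85)) = 1/(1 + 6.36) = 0.1359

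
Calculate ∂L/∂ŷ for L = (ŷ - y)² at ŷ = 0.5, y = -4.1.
∂L/∂ŷ = 9.2

∂L/∂ŷ = 2(ŷ - y) = 2(0.5 - -4.1) = 2(4.6) = 9.2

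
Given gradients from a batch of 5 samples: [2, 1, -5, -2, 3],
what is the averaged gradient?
Average gradient = -0.2

Average = (1/5)(2 + 1 + -5 + -2 + 3) = -1/5 = -0.2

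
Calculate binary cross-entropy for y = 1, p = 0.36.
L = 1.022

L = -1·log(0.36) - 0·log(0.64) = -log(0.36) = 1.022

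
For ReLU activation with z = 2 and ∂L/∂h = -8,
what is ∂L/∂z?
∂L/∂z = -8

h = ReLU(2) = 2
Since z > 0: ∂h/∂z = 1
∂L/∂z = ∂L/∂h · ∂h/∂z = -8 × 1 = -8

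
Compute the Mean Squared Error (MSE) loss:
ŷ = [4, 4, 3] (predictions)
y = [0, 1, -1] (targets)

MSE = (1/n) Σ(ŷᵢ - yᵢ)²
MSE = 13.67

MSE = (1/3)((4-0)² + (4-1)² + (3--1)²) = (1/3)(16 + 9 + 16) = 13.67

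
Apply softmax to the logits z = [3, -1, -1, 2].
p = [0.712, 0.013, 0.013, 0.2619]

exp(z) = [20.09, 0.3679, 0.3679, 7.389]
Sum = 28.21
p = [0.712, 0.013, 0.013, 0.2619]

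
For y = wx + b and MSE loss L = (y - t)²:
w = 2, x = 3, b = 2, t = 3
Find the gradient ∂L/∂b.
∂L/∂b = 10

y = wx + b = (2)(3) + 2 = 8
∂L/∂y = 2(y - t) = 2(8 - 3) = 10
∂y/∂b = 1
∂L/∂b = ∂L/∂y · ∂y/∂b = 10 × 1 = 10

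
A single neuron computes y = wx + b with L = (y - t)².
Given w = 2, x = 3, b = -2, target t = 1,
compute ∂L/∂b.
∂L/∂b = 6

y = wx + b = (2)(3) + -2 = 4
∂L/∂y = 2(y - t) = 2(4 - 1) = 6
∂y/∂b = 1
∂L/∂b = ∂L/∂y · ∂y/∂b = 6 × 1 = 6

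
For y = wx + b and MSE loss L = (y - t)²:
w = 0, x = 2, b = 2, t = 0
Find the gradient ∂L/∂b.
∂L/∂b = 4

y = wx + b = (0)(2) + 2 = 2
∂L/∂y = 2(y - t) = 2(2 - 0) = 4
∂y/∂b = 1
∂L/∂b = ∂L/∂y · ∂y/∂b = 4 × 1 = 4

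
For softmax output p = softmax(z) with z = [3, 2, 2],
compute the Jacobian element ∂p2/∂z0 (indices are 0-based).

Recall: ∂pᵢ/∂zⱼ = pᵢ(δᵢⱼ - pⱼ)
∂p2/∂z0 = -0.1221

p = softmax(z) = [0.5761, 0.2119, 0.2119]
p2 = 0.2119, p0 = 0.5761

∂p2/∂z0 = -p2 × p0 = -0.2119 × 0.5761 = -0.1221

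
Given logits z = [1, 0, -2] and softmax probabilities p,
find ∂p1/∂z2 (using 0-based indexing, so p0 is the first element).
∂p1/∂z2 = -0.009113

p = softmax(z) = [0.7054, 0.2595, 0.03512]
p1 = 0.2595, p2 = 0.03512

∂p1/∂z2 = -p1 × p2 = -0.2595 × 0.03512 = -0.009113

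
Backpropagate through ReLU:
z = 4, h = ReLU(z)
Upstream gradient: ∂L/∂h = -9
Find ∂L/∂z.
∂L/∂z = -9

h = ReLU(4) = 4
Since z > 0: ∂h/∂z = 1
∂L/∂z = ∂L/∂h · ∂h/∂z = -9 × 1 = -9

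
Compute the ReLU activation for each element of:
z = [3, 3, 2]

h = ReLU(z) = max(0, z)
h = [3, 3, 2]

ReLU applied element-wise: max(0,3)=3, max(0,3)=3, max(0,2)=2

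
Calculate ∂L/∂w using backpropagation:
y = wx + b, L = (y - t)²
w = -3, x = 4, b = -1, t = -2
∂L/∂w = -88

y = wx + b = (-3)(4) + -1 = -13
∂L/∂y = 2(y - t) = 2(-13 - -2) = -22
∂y/∂w = x = 4
∂L/∂w = ∂L/∂y · ∂y/∂w = -22 × 4 = -88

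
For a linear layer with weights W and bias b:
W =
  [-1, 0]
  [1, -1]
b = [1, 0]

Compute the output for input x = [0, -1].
y = [1, 1]

Wx = [-1×0 + 0×-1, 1×0 + -1×-1]
   = [0, 1]
y = Wx + b = [0 + 1, 1 + 0] = [1, 1]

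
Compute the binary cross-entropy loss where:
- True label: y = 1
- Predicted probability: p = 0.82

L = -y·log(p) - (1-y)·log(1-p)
L = 0.1985

L = -1·log(0.82) - 0·log(0.18) = -log(0.82) = 0.1985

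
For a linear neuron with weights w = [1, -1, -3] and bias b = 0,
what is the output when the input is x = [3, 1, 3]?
y = -7

y = (1)(3) + (-1)(1) + (-3)(3) + 0 = -7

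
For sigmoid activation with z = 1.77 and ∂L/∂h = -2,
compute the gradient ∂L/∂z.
∂L/∂z = -0.2487

σ(1.77) = 0.8545
σ'(1.77) = σ(1.77)(1 - σ(1.77)) = 0.8545 × 0.1455 = 0.1244
∂L/∂z = ∂L/∂h · σ'(z) = -2 × 0.1244 = -0.2487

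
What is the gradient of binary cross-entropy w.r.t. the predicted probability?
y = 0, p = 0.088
∂L/∂p = 1.096

∂L/∂p = -y/p + (1-y)/(1-p) = 0 + 1/0.912 = 1.096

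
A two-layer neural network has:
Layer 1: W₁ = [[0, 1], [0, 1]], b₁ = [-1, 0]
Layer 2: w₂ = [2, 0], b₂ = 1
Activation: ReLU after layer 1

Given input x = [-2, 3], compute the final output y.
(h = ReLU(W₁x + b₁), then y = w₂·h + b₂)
y = 5

Layer 1 pre-activation: z₁ = [2, 3]
After ReLU: h = [2, 3]
Layer 2 output: y = 2×2 + 0×3 + 1 = 5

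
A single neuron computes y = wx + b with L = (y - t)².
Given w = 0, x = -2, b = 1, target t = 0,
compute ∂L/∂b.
∂L/∂b = 2

y = wx + b = (0)(-2) + 1 = 1
∂L/∂y = 2(y - t) = 2(1 - 0) = 2
∂y/∂b = 1
∂L/∂b = ∂L/∂y · ∂y/∂b = 2 × 1 = 2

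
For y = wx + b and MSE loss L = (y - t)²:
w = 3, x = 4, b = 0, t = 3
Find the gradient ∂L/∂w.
∂L/∂w = 72

y = wx + b = (3)(4) + 0 = 12
∂L/∂y = 2(y - t) = 2(12 - 3) = 18
∂y/∂w = x = 4
∂L/∂w = ∂L/∂y · ∂y/∂w = 18 × 4 = 72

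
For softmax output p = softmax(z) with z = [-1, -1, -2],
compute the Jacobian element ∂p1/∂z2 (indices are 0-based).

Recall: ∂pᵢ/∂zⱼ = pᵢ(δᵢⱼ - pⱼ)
∂p1/∂z2 = -0.06561

p = softmax(z) = [0.4223, 0.4223, 0.1554]
p1 = 0.4223, p2 = 0.1554

∂p1/∂z2 = -p1 × p2 = -0.4223 × 0.1554 = -0.06561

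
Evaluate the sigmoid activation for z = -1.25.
0.2227

sigmoid(-1.25) = 1/(1 + e^(1.25)) = 1/(1 + 3.49) = 0.2227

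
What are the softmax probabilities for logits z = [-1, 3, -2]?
p = [0.0179, 0.9756, 0.0066]

exp(z) = [0.3679, 20.09, 0.1353]
Sum = 20.59
p = [0.0179, 0.9756, 0.0066]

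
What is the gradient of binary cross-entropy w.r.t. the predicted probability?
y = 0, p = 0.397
∂L/∂p = 1.658

∂L/∂p = -y/p + (1-y)/(1-p) = 0 + 1/0.603 = 1.658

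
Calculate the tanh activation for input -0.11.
-0.1096

tanh(-0.11) = (e^(-0.11) - e^(0.11))/(e^(-0.11) + e^(0.11)) = -0.1096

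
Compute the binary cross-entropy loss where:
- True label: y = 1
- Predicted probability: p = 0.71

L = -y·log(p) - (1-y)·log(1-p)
L = 0.3425

L = -1·log(0.71) - 0·log(0.29) = -log(0.71) = 0.3425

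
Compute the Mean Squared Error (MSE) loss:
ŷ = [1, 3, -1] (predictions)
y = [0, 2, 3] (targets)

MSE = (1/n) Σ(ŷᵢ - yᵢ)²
MSE = 6

MSE = (1/3)((1-0)² + (3-2)² + (-1-3)²) = (1/3)(1 + 1 + 16) = 6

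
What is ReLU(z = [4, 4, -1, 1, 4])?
h = [4, 4, 0, 1, 4]

ReLU applied element-wise: max(0,4)=4, max(0,4)=4, max(0,-1)=0, max(0,1)=1, max(0,4)=4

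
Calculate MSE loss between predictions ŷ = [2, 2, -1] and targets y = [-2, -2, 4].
MSE = 19

MSE = (1/3)((2--2)² + (2--2)² + (-1-4)²) = (1/3)(16 + 16 + 25) = 19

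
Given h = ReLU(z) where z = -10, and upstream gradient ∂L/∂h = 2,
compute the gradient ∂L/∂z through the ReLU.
∂L/∂z = 0

h = ReLU(-10) = 0
Since z < 0: ∂h/∂z = 0
∂L/∂z = ∂L/∂h · ∂h/∂z = 2 × 0 = 0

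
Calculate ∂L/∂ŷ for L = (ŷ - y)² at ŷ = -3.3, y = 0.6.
∂L/∂ŷ = -7.8

∂L/∂ŷ = 2(ŷ - y) = 2(-3.3 - 0.6) = 2(-3.9) = -7.8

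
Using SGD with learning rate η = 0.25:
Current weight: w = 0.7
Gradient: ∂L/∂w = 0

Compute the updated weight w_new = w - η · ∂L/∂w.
w_new = 0.7

w_new = w - η·∂L/∂w = 0.7 - 0.25×(0) = 0.7 - (0) = 0.7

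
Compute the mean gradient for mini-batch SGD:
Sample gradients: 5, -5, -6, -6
Average gradient = -3

Average = (1/4)(5 + -5 + -6 + -6) = -12/4 = -3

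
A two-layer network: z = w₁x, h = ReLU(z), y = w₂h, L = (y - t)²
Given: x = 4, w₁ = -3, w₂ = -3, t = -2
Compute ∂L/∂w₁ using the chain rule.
∂L/∂w₁ = 0

Forward pass:
z = w₁x = -3×4 = -12
h = ReLU(-12) = 0
y = w₂h = -3×0 = 0

Backward pass:
∂L/∂y = 2(y - t) = 2(0 - -2) = 4
∂y/∂h = w₂ = -3
∂h/∂z = 0 (ReLU derivative)
∂z/∂w₁ = x = 4

∂L/∂w₁ = 4 × -3 × 0 × 4 = 0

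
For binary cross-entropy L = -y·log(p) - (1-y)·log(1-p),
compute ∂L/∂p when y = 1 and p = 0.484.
∂L/∂p = -2.066

∂L/∂p = -y/p + (1-y)/(1-p) = -1/0.484 + 0 = -2.066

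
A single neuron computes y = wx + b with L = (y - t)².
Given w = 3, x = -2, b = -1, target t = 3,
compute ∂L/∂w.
∂L/∂w = 40

y = wx + b = (3)(-2) + -1 = -7
∂L/∂y = 2(y - t) = 2(-7 - 3) = -20
∂y/∂w = x = -2
∂L/∂w = ∂L/∂y · ∂y/∂w = -20 × -2 = 40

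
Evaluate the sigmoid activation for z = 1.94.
0.8744

sigmoid(1.94) = 1/(1 + e^(-1.94)) = 1/(1 + 0.1437) = 0.8744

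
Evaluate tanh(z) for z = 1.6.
0.9217

tanh(1.6) = (e^(1.6) - e^(-1.6))/(e^(1.6) + e^(-1.6)) = 0.9217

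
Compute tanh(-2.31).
-0.9805

tanh(-2.31) = (e^(-2.31) - e^(2.31))/(e^(-2.31) + e^(2.31)) = -0.9805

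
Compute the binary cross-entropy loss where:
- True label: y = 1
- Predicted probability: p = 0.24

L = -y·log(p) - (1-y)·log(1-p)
L = 1.427

L = -1·log(0.24) - 0·log(0.76) = -log(0.24) = 1.427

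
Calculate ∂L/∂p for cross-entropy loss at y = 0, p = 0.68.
∂L/∂p = 3.125

∂L/∂p = -y/p + (1-y)/(1-p) = 0 + 1/0.32 = 3.125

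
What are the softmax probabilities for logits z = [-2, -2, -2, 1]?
p = [0.0433, 0.0433, 0.0433, 0.87]

exp(z) = [0.1353, 0.1353, 0.1353, 2.718]
Sum = 3.124
p = [0.0433, 0.0433, 0.0433, 0.87]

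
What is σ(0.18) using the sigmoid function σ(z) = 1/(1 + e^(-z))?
0.5449

sigmoid(0.18) = 1/(1 + e^(-0.18)) = 1/(1 + 0.8353) = 0.5449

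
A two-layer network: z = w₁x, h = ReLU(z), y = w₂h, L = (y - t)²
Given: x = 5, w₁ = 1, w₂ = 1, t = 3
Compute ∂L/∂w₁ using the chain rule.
∂L/∂w₁ = 20

Forward pass:
z = w₁x = 1×5 = 5
h = ReLU(5) = 5
y = w₂h = 1×5 = 5

Backward pass:
∂L/∂y = 2(y - t) = 2(5 - 3) = 4
∂y/∂h = w₂ = 1
∂h/∂z = 1 (ReLU derivative)
∂z/∂w₁ = x = 5

∂L/∂w₁ = 4 × 1 × 1 × 5 = 20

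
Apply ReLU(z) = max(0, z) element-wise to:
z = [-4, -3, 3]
h = [0, 0, 3]

ReLU applied element-wise: max(0,-4)=0, max(0,-3)=0, max(0,3)=3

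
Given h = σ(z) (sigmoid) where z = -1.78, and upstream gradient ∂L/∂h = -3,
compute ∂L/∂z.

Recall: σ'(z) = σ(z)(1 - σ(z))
∂L/∂z = -0.3704

σ(-1.78) = 0.1443
σ'(-1.78) = σ(-1.78)(1 - σ(-1.78)) = 0.1443 × 0.8557 = 0.1235
∂L/∂z = ∂L/∂h · σ'(z) = -3 × 0.1235 = -0.3704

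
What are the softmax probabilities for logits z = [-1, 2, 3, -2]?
p = [0.0131, 0.2641, 0.7179, 0.0048]

exp(z) = [0.3679, 7.389, 20.09, 0.1353]
Sum = 27.98
p = [0.0131, 0.2641, 0.7179, 0.0048]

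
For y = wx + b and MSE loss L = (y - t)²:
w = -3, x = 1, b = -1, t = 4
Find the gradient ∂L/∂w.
∂L/∂w = -16

y = wx + b = (-3)(1) + -1 = -4
∂L/∂y = 2(y - t) = 2(-4 - 4) = -16
∂y/∂w = x = 1
∂L/∂w = ∂L/∂y · ∂y/∂w = -16 × 1 = -16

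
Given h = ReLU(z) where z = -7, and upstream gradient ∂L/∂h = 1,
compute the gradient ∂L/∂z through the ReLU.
∂L/∂z = 0

h = ReLU(-7) = 0
Since z < 0: ∂h/∂z = 0
∂L/∂z = ∂L/∂h · ∂h/∂z = 1 × 0 = 0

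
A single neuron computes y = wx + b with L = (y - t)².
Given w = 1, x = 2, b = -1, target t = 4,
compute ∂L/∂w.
∂L/∂w = -12

y = wx + b = (1)(2) + -1 = 1
∂L/∂y = 2(y - t) = 2(1 - 4) = -6
∂y/∂w = x = 2
∂L/∂w = ∂L/∂y · ∂y/∂w = -6 × 2 = -12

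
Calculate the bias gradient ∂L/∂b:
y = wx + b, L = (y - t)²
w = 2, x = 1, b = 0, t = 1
∂L/∂b = 2

y = wx + b = (2)(1) + 0 = 2
∂L/∂y = 2(y - t) = 2(2 - 1) = 2
∂y/∂b = 1
∂L/∂b = ∂L/∂y · ∂y/∂b = 2 × 1 = 2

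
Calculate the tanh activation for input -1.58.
-0.9186

tanh(-1.58) = (e^(-1.58) - e^(1.58))/(e^(-1.58) + e^(1.58)) = -0.9186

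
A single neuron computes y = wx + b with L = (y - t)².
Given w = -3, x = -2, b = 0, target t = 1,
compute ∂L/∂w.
∂L/∂w = -20

y = wx + b = (-3)(-2) + 0 = 6
∂L/∂y = 2(y - t) = 2(6 - 1) = 10
∂y/∂w = x = -2
∂L/∂w = ∂L/∂y · ∂y/∂w = 10 × -2 = -20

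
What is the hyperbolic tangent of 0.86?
0.6963

tanh(0.86) = (e^(0.86) - e^(-0.86))/(e^(0.86) + e^(-0.86)) = 0.6963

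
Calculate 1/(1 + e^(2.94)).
0.05021

sigmoid(-2.94) = 1/(1 + e^(2.94)) = 1/(1 + 18.92) = 0.05021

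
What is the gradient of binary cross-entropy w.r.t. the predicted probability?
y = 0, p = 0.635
∂L/∂p = 2.74

∂L/∂p = -y/p + (1-y)/(1-p) = 0 + 1/0.365 = 2.74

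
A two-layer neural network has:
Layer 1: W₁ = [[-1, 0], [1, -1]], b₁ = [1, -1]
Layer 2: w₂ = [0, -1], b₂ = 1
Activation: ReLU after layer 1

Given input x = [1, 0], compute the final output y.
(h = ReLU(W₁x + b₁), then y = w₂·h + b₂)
y = 1

Layer 1 pre-activation: z₁ = [0, 0]
After ReLU: h = [0, 0]
Layer 2 output: y = 0×0 + -1×0 + 1 = 1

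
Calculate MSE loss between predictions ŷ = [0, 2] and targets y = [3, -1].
MSE = 9

MSE = (1/2)((0-3)² + (2--1)²) = (1/2)(9 + 9) = 9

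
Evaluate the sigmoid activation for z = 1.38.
0.799

sigmoid(1.38) = 1/(1 + e^(-1.38)) = 1/(1 + 0.2516) = 0.799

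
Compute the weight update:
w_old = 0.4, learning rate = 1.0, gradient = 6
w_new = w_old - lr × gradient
w_new = -5.6

w_new = w - η·∂L/∂w = 0.4 - 1.0×(6) = 0.4 - (6) = -5.6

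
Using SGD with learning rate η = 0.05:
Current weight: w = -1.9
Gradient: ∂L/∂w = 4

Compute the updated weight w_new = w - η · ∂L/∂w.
w_new = -2.1

w_new = w - η·∂L/∂w = -1.9 - 0.05×(4) = -1.9 - (0.2) = -2.1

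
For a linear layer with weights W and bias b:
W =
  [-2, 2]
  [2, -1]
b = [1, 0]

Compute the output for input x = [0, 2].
y = [5, -2]

Wx = [-2×0 + 2×2, 2×0 + -1×2]
   = [4, -2]
y = Wx + b = [4 + 1, -2 + 0] = [5, -2]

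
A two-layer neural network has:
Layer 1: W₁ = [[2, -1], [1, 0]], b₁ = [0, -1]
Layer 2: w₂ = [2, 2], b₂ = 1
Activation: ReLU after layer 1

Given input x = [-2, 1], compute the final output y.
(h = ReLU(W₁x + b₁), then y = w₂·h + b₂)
y = 1

Layer 1 pre-activation: z₁ = [-5, -3]
After ReLU: h = [0, 0]
Layer 2 output: y = 2×0 + 2×0 + 1 = 1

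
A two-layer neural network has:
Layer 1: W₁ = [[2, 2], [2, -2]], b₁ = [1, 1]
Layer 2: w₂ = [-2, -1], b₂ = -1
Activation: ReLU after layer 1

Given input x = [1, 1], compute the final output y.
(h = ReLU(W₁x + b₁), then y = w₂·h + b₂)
y = -12

Layer 1 pre-activation: z₁ = [5, 1]
After ReLU: h = [5, 1]
Layer 2 output: y = -2×5 + -1×1 + -1 = -12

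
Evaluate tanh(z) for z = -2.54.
-0.9876

tanh(-2.54) = (e^(-2.54) - e^(2.54))/(e^(-2.54) + e^(2.54)) = -0.9876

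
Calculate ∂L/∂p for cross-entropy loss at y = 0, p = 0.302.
∂L/∂p = 1.433

∂L/∂p = -y/p + (1-y)/(1-p) = 0 + 1/0.698 = 1.433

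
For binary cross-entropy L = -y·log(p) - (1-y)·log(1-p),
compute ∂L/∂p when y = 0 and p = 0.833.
∂L/∂p = 5.988

∂L/∂p = -y/p + (1-y)/(1-p) = 0 + 1/0.167 = 5.988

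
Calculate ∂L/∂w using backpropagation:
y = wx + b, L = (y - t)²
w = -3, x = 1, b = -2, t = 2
∂L/∂w = -14

y = wx + b = (-3)(1) + -2 = -5
∂L/∂y = 2(y - t) = 2(-5 - 2) = -14
∂y/∂w = x = 1
∂L/∂w = ∂L/∂y · ∂y/∂w = -14 × 1 = -14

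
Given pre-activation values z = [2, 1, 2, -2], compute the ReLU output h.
h = [2, 1, 2, 0]

ReLU applied element-wise: max(0,2)=2, max(0,1)=1, max(0,2)=2, max(0,-2)=0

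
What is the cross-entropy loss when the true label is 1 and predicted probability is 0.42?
L = 0.8675

L = -1·log(0.42) - 0·log(0.58) = -log(0.42) = 0.8675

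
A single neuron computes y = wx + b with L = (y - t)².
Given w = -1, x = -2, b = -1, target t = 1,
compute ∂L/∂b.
∂L/∂b = 0

y = wx + b = (-1)(-2) + -1 = 1
∂L/∂y = 2(y - t) = 2(1 - 1) = 0
∂y/∂b = 1
∂L/∂b = ∂L/∂y · ∂y/∂b = 0 × 1 = 0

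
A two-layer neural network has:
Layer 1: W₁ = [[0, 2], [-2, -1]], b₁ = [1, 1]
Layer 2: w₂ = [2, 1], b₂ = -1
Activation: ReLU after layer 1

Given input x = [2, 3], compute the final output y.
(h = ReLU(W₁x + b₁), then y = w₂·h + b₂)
y = 13

Layer 1 pre-activation: z₁ = [7, -6]
After ReLU: h = [7, 0]
Layer 2 output: y = 2×7 + 1×0 + -1 = 13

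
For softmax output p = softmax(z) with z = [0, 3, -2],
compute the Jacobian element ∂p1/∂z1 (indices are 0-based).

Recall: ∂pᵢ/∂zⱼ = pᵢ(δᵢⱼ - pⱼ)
∂p1/∂z1 = 0.05064

p = softmax(z) = [0.04712, 0.9465, 0.006377]
p1 = 0.9465

∂p1/∂z1 = p1(1 - p1) = 0.9465 × (1 - 0.9465) = 0.05064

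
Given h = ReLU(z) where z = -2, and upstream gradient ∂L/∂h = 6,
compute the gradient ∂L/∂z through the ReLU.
∂L/∂z = 0

h = ReLU(-2) = 0
Since z < 0: ∂h/∂z = 0
∂L/∂z = ∂L/∂h · ∂h/∂z = 6 × 0 = 0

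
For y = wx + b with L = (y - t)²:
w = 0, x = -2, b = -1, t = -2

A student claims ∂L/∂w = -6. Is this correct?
Incorrect

y = (0)(-2) + -1 = -1
∂L/∂y = 2(y - t) = 2(-1 - -2) = 2
∂y/∂w = x = -2
∂L/∂w = 2 × -2 = -4

Claimed value: -6
Incorrect: The correct gradient is -4.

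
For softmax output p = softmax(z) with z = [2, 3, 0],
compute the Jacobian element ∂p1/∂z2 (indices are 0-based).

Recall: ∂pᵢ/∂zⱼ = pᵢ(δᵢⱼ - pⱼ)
∂p1/∂z2 = -0.02477

p = softmax(z) = [0.2595, 0.7054, 0.03512]
p1 = 0.7054, p2 = 0.03512

∂p1/∂z2 = -p1 × p2 = -0.7054 × 0.03512 = -0.02477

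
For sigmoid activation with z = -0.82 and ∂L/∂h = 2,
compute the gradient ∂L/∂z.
∂L/∂z = 0.4245

σ(-0.82) = 0.3058
σ'(-0.82) = σ(-0.82)(1 - σ(-0.82)) = 0.3058 × 0.6942 = 0.2123
∂L/∂z = ∂L/∂h · σ'(z) = 2 × 0.2123 = 0.4245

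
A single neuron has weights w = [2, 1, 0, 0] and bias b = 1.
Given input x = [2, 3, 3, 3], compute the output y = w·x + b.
y = 8

y = (2)(2) + (1)(3) + (0)(3) + (0)(3) + 1 = 8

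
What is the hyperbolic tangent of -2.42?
-0.9843

tanh(-2.42) = (e^(-2.42) - e^(2.42))/(e^(-2.42) + e^(2.42)) = -0.9843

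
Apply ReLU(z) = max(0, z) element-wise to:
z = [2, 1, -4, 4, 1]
h = [2, 1, 0, 4, 1]

ReLU applied element-wise: max(0,2)=2, max(0,1)=1, max(0,-4)=0, max(0,4)=4, max(0,1)=1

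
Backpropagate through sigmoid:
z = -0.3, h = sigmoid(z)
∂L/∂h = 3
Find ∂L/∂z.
∂L/∂z = 0.7334

σ(-0.3) = 0.4256
σ'(-0.3) = σ(-0.3)(1 - σ(-0.3)) = 0.4256 × 0.5744 = 0.2445
∂L/∂z = ∂L/∂h · σ'(z) = 3 × 0.2445 = 0.7334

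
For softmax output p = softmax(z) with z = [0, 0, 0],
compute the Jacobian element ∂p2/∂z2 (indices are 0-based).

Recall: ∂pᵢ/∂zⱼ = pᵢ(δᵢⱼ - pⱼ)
∂p2/∂z2 = 0.2222

p = softmax(z) = [0.3333, 0.3333, 0.3333]
p2 = 0.3333

∂p2/∂z2 = p2(1 - p2) = 0.3333 × (1 - 0.3333) = 0.2222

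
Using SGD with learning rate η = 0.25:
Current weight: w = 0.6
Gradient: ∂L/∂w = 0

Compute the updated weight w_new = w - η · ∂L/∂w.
w_new = 0.6

w_new = w - η·∂L/∂w = 0.6 - 0.25×(0) = 0.6 - (0) = 0.6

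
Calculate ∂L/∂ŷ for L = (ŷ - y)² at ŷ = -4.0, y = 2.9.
∂L/∂ŷ = -13.8

∂L/∂ŷ = 2(ŷ - y) = 2(-4.0 - 2.9) = 2(-6.9) = -13.8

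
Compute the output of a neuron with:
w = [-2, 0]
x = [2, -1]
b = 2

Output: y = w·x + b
y = -2

y = (-2)(2) + (0)(-1) + 2 = -2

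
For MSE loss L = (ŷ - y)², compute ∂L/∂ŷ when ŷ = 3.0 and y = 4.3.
∂L/∂ŷ = -2.6

∂L/∂ŷ = 2(ŷ - y) = 2(3.0 - 4.3) = 2(-1.3) = -2.6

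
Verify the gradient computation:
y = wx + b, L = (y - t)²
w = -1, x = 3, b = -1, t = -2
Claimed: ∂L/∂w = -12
Correct

y = (-1)(3) + -1 = -4
∂L/∂y = 2(y - t) = 2(-4 - -2) = -4
∂y/∂w = x = 3
∂L/∂w = -4 × 3 = -12

Claimed value: -12
Correct: The correct gradient is -12.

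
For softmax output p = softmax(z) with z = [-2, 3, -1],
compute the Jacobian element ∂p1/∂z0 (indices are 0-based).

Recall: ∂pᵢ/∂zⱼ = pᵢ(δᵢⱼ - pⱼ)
∂p1/∂z0 = -0.006413

p = softmax(z) = [0.006573, 0.9756, 0.01787]
p1 = 0.9756, p0 = 0.006573

∂p1/∂z0 = -p1 × p0 = -0.9756 × 0.006573 = -0.006413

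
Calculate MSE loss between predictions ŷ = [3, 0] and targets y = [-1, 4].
MSE = 16

MSE = (1/2)((3--1)² + (0-4)²) = (1/2)(16 + 16) = 16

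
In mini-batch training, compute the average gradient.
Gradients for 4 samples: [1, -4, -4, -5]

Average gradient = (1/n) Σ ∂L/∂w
Average gradient = -3

Average = (1/4)(1 + -4 + -4 + -5) = -12/4 = -3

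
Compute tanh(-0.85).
-0.6911

tanh(-0.85) = (e^(-0.85) - e^(0.85))/(e^(-0.85) + e^(0.85)) = -0.6911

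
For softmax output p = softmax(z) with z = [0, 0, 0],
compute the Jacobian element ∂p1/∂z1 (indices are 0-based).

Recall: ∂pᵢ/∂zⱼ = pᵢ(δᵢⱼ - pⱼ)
∂p1/∂z1 = 0.2222

p = softmax(z) = [0.3333, 0.3333, 0.3333]
p1 = 0.3333

∂p1/∂z1 = p1(1 - p1) = 0.3333 × (1 - 0.3333) = 0.2222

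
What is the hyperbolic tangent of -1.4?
-0.8854

tanh(-1.4) = (e^(-1.4) - e^(1.4))/(e^(-1.4) + e^(1.4)) = -0.8854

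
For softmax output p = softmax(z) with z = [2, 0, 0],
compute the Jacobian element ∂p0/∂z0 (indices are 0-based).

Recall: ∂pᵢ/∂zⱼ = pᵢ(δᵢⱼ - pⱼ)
∂p0/∂z0 = 0.1676

p = softmax(z) = [0.787, 0.1065, 0.1065]
p0 = 0.787

∂p0/∂z0 = p0(1 - p0) = 0.787 × (1 - 0.787) = 0.1676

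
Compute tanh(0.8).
0.664

tanh(0.8) = (e^(0.8) - e^(-0.8))/(e^(0.8) + e^(-0.8)) = 0.664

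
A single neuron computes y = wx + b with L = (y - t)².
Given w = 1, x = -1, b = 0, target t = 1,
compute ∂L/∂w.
∂L/∂w = 4

y = wx + b = (1)(-1) + 0 = -1
∂L/∂y = 2(y - t) = 2(-1 - 1) = -4
∂y/∂w = x = -1
∂L/∂w = ∂L/∂y · ∂y/∂w = -4 × -1 = 4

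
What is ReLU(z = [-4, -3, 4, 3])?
h = [0, 0, 4, 3]

ReLU applied element-wise: max(0,-4)=0, max(0,-3)=0, max(0,4)=4, max(0,3)=3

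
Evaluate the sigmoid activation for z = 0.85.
0.7006

sigmoid(0.85) = 1/(1 + e^(-0.85)) = 1/(1 + 0.4274) = 0.7006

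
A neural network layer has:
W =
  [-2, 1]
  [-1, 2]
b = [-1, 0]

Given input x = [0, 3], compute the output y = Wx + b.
y = [2, 6]

Wx = [-2×0 + 1×3, -1×0 + 2×3]
   = [3, 6]
y = Wx + b = [3 + -1, 6 + 0] = [2, 6]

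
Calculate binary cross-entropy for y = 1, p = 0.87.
L = 0.1393

L = -1·log(0.87) - 0·log(0.13) = -log(0.87) = 0.1393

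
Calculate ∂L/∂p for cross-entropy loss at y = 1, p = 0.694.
∂L/∂p = -1.441

∂L/∂p = -y/p + (1-y)/(1-p) = -1/0.694 + 0 = -1.441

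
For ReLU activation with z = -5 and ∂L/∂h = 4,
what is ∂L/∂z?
∂L/∂z = 0

h = ReLU(-5) = 0
Since z < 0: ∂h/∂z = 0
∂L/∂z = ∂L/∂h · ∂h/∂z = 4 × 0 = 0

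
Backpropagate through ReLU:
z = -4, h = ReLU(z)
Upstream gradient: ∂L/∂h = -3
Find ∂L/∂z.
∂L/∂z = 0

h = ReLU(-4) = 0
Since z < 0: ∂h/∂z = 0
∂L/∂z = ∂L/∂h · ∂h/∂z = -3 × 0 = 0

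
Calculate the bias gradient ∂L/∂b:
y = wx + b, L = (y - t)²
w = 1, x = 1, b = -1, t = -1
∂L/∂b = 2

y = wx + b = (1)(1) + -1 = 0
∂L/∂y = 2(y - t) = 2(0 - -1) = 2
∂y/∂b = 1
∂L/∂b = ∂L/∂y · ∂y/∂b = 2 × 1 = 2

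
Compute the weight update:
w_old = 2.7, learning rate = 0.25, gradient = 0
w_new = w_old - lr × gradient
w_new = 2.7

w_new = w - η·∂L/∂w = 2.7 - 0.25×(0) = 2.7 - (0) = 2.7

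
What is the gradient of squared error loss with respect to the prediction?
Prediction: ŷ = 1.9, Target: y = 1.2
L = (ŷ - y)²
∂L/∂ŷ = 1.4

∂L/∂ŷ = 2(ŷ - y) = 2(1.9 - 1.2) = 2(0.7) = 1.4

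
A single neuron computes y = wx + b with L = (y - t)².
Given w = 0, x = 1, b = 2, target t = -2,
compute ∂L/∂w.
∂L/∂w = 8

y = wx + b = (0)(1) + 2 = 2
∂L/∂y = 2(y - t) = 2(2 - -2) = 8
∂y/∂w = x = 1
∂L/∂w = ∂L/∂y · ∂y/∂w = 8 × 1 = 8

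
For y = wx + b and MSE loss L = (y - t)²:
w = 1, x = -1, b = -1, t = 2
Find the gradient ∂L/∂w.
∂L/∂w = 8

y = wx + b = (1)(-1) + -1 = -2
∂L/∂y = 2(y - t) = 2(-2 - 2) = -8
∂y/∂w = x = -1
∂L/∂w = ∂L/∂y · ∂y/∂w = -8 × -1 = 8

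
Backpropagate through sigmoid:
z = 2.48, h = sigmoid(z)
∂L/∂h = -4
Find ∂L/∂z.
∂L/∂z = -0.2852

σ(2.48) = 0.9227
σ'(2.48) = σ(2.48)(1 - σ(2.48)) = 0.9227 × 0.07727 = 0.0713
∂L/∂z = ∂L/∂h · σ'(z) = -4 × 0.0713 = -0.2852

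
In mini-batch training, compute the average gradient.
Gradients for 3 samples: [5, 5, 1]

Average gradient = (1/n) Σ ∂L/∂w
Average gradient = 3.667

Average = (1/3)(5 + 5 + 1) = 11/3 = 3.667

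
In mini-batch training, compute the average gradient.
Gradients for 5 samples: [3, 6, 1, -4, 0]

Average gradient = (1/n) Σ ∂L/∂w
Average gradient = 1.2

Average = (1/5)(3 + 6 + 1 + -4 + 0) = 6/5 = 1.2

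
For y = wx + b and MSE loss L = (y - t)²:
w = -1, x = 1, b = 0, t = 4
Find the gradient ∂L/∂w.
∂L/∂w = -10

y = wx + b = (-1)(1) + 0 = -1
∂L/∂y = 2(y - t) = 2(-1 - 4) = -10
∂y/∂w = x = 1
∂L/∂w = ∂L/∂y · ∂y/∂w = -10 × 1 = -10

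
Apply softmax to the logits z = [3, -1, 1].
p = [0.8668, 0.0159, 0.1173]

exp(z) = [20.09, 0.3679, 2.718]
Sum = 23.17
p = [0.8668, 0.0159, 0.1173]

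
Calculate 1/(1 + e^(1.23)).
0.2262

sigmoid(-1.23) = 1/(1 + e^(1.23)) = 1/(1 + 3.421) = 0.2262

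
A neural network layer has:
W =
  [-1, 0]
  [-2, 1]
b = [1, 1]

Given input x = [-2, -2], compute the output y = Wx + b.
y = [3, 3]

Wx = [-1×-2 + 0×-2, -2×-2 + 1×-2]
   = [2, 2]
y = Wx + b = [2 + 1, 2 + 1] = [3, 3]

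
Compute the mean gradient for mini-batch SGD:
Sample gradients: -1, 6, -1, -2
Average gradient = 0.5

Average = (1/4)(-1 + 6 + -1 + -2) = 2/4 = 0.5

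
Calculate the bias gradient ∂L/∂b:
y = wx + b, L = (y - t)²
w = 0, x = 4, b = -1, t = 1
∂L/∂b = -4

y = wx + b = (0)(4) + -1 = -1
∂L/∂y = 2(y - t) = 2(-1 - 1) = -4
∂y/∂b = 1
∂L/∂b = ∂L/∂y · ∂y/∂b = -4 × 1 = -4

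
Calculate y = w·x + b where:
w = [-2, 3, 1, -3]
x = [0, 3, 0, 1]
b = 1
y = 7

y = (-2)(0) + (3)(3) + (1)(0) + (-3)(1) + 1 = 7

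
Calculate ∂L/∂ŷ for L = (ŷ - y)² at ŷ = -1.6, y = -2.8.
∂L/∂ŷ = 2.4

∂L/∂ŷ = 2(ŷ - y) = 2(-1.6 - -2.8) = 2(1.2) = 2.4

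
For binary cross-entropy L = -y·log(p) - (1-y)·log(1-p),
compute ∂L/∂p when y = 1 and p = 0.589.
∂L/∂p = -1.698

∂L/∂p = -y/p + (1-y)/(1-p) = -1/0.589 + 0 = -1.698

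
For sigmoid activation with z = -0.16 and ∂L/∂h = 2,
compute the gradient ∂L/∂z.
∂L/∂z = 0.4968

σ(-0.16) = 0.4601
σ'(-0.16) = σ(-0.16)(1 - σ(-0.16)) = 0.4601 × 0.5399 = 0.2484
∂L/∂z = ∂L/∂h · σ'(z) = 2 × 0.2484 = 0.4968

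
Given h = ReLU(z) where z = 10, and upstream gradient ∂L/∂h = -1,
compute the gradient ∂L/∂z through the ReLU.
∂L/∂z = -1

h = ReLU(10) = 10
Since z > 0: ∂h/∂z = 1
∂L/∂z = ∂L/∂h · ∂h/∂z = -1 × 1 = -1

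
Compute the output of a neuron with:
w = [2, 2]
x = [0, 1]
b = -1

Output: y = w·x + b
y = 1

y = (2)(0) + (2)(1) + -1 = 1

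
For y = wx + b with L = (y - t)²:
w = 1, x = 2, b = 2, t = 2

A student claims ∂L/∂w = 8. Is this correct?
Correct

y = (1)(2) + 2 = 4
∂L/∂y = 2(y - t) = 2(4 - 2) = 4
∂y/∂w = x = 2
∂L/∂w = 4 × 2 = 8

Claimed value: 8
Correct: The correct gradient is 8.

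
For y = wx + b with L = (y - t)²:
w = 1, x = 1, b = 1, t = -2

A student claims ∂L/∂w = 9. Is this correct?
Incorrect

y = (1)(1) + 1 = 2
∂L/∂y = 2(y - t) = 2(2 - -2) = 8
∂y/∂w = x = 1
∂L/∂w = 8 × 1 = 8

Claimed value: 9
Incorrect: The correct gradient is 8.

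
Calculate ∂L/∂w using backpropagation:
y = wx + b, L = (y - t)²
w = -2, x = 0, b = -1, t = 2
∂L/∂w = 0

y = wx + b = (-2)(0) + -1 = -1
∂L/∂y = 2(y - t) = 2(-1 - 2) = -6
∂y/∂w = x = 0
∂L/∂w = ∂L/∂y · ∂y/∂w = -6 × 0 = 0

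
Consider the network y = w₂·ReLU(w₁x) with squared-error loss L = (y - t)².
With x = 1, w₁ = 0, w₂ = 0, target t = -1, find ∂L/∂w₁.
∂L/∂w₁ = 0

Forward pass:
z = w₁x = 0×1 = 0
h = ReLU(0) = 0
y = w₂h = 0×0 = 0

Backward pass:
∂L/∂y = 2(y - t) = 2(0 - -1) = 2
∂y/∂h = w₂ = 0
∂h/∂z = 0 (ReLU derivative)
∂z/∂w₁ = x = 1

∂L/∂w₁ = 2 × 0 × 0 × 1 = 0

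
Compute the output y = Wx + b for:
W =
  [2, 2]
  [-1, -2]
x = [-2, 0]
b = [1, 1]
y = [-3, 3]

Wx = [2×-2 + 2×0, -1×-2 + -2×0]
   = [-4, 2]
y = Wx + b = [-4 + 1, 2 + 1] = [-3, 3]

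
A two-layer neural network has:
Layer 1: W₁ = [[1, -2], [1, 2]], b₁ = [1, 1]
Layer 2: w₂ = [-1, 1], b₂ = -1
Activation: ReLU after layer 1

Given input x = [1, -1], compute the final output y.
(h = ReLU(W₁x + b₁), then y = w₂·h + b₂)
y = -5

Layer 1 pre-activation: z₁ = [4, 0]
After ReLU: h = [4, 0]
Layer 2 output: y = -1×4 + 1×0 + -1 = -5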